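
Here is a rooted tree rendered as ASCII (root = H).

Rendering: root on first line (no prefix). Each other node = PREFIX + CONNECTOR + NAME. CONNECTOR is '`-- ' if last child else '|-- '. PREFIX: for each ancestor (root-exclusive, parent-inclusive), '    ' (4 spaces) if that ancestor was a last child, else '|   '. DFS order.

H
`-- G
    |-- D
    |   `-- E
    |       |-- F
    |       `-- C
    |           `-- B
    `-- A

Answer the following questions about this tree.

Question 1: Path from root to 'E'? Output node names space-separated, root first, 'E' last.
Walk down from root: H -> G -> D -> E

Answer: H G D E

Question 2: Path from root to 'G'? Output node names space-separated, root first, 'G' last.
Walk down from root: H -> G

Answer: H G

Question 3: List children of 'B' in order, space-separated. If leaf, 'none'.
Node B's children (from adjacency): (leaf)

Answer: none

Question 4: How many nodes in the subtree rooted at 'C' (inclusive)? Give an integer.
Answer: 2

Derivation:
Subtree rooted at C contains: B, C
Count = 2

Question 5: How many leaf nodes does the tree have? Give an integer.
Answer: 3

Derivation:
Leaves (nodes with no children): A, B, F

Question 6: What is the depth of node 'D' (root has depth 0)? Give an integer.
Answer: 2

Derivation:
Path from root to D: H -> G -> D
Depth = number of edges = 2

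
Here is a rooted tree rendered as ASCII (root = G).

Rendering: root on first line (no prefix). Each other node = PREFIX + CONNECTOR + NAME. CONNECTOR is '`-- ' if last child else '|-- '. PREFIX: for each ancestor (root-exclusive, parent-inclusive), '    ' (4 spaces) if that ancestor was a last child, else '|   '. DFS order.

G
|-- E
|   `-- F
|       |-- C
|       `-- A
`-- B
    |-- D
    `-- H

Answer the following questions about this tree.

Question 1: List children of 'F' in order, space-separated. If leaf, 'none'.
Answer: C A

Derivation:
Node F's children (from adjacency): C, A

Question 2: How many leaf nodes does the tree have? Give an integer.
Leaves (nodes with no children): A, C, D, H

Answer: 4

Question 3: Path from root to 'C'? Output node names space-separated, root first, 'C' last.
Walk down from root: G -> E -> F -> C

Answer: G E F C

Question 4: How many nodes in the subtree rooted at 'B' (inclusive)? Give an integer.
Subtree rooted at B contains: B, D, H
Count = 3

Answer: 3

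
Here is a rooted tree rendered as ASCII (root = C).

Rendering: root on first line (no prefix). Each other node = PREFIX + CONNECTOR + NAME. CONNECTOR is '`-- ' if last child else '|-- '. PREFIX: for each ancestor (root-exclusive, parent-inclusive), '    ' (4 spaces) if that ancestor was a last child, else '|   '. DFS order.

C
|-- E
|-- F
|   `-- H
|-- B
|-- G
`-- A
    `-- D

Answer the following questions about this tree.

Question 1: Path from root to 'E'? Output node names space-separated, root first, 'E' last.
Answer: C E

Derivation:
Walk down from root: C -> E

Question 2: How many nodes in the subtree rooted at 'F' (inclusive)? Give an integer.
Answer: 2

Derivation:
Subtree rooted at F contains: F, H
Count = 2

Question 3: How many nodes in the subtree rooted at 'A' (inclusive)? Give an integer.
Answer: 2

Derivation:
Subtree rooted at A contains: A, D
Count = 2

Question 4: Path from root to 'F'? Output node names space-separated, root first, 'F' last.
Answer: C F

Derivation:
Walk down from root: C -> F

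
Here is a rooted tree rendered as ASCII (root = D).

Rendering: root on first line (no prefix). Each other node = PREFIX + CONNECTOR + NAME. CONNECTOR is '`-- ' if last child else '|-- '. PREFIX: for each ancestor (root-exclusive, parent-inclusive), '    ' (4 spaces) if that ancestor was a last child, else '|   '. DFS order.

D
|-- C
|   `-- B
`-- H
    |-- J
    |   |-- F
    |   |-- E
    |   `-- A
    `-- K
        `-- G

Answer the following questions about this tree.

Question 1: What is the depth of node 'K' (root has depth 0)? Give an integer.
Answer: 2

Derivation:
Path from root to K: D -> H -> K
Depth = number of edges = 2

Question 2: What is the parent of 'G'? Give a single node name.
Answer: K

Derivation:
Scan adjacency: G appears as child of K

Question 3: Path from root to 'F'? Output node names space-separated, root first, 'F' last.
Answer: D H J F

Derivation:
Walk down from root: D -> H -> J -> F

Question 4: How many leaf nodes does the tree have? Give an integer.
Answer: 5

Derivation:
Leaves (nodes with no children): A, B, E, F, G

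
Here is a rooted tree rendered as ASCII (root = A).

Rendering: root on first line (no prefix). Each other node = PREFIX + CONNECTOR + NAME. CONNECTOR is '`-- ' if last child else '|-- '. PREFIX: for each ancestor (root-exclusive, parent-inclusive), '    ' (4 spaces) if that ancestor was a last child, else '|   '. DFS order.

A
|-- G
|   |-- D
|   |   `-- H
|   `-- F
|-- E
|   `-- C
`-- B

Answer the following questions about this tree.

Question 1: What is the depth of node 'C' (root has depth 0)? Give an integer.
Answer: 2

Derivation:
Path from root to C: A -> E -> C
Depth = number of edges = 2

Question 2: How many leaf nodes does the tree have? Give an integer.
Leaves (nodes with no children): B, C, F, H

Answer: 4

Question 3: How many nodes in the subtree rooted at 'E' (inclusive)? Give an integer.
Subtree rooted at E contains: C, E
Count = 2

Answer: 2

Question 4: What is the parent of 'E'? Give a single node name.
Answer: A

Derivation:
Scan adjacency: E appears as child of A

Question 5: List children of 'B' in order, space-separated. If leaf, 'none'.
Answer: none

Derivation:
Node B's children (from adjacency): (leaf)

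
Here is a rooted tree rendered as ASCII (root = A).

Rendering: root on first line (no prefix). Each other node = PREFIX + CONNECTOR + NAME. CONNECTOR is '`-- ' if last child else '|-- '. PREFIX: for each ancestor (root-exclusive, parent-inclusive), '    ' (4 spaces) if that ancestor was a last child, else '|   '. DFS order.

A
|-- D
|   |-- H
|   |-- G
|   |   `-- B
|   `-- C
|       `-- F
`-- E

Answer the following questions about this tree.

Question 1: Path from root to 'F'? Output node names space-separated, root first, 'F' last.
Walk down from root: A -> D -> C -> F

Answer: A D C F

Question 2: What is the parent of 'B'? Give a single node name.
Scan adjacency: B appears as child of G

Answer: G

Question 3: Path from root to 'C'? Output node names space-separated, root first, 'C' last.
Answer: A D C

Derivation:
Walk down from root: A -> D -> C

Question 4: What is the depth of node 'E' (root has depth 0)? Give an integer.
Answer: 1

Derivation:
Path from root to E: A -> E
Depth = number of edges = 1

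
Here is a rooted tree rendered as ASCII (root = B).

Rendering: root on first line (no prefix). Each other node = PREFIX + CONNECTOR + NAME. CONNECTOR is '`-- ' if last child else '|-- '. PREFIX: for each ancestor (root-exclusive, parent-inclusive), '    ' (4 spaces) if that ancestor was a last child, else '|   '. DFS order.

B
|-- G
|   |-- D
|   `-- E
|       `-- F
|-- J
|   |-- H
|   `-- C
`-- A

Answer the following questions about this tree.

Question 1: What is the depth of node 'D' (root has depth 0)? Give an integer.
Path from root to D: B -> G -> D
Depth = number of edges = 2

Answer: 2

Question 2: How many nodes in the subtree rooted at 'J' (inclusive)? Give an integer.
Answer: 3

Derivation:
Subtree rooted at J contains: C, H, J
Count = 3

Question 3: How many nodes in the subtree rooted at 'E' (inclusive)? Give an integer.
Subtree rooted at E contains: E, F
Count = 2

Answer: 2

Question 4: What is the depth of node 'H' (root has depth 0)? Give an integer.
Path from root to H: B -> J -> H
Depth = number of edges = 2

Answer: 2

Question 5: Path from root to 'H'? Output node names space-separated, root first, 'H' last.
Walk down from root: B -> J -> H

Answer: B J H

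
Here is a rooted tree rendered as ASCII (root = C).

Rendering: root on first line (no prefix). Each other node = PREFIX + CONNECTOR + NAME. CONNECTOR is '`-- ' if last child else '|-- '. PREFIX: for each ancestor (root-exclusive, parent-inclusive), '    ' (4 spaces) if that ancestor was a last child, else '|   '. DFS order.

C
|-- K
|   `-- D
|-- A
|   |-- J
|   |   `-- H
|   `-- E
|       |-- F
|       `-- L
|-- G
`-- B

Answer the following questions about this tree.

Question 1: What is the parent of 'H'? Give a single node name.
Answer: J

Derivation:
Scan adjacency: H appears as child of J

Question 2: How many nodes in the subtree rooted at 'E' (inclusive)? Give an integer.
Subtree rooted at E contains: E, F, L
Count = 3

Answer: 3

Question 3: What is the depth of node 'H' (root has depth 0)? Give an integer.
Path from root to H: C -> A -> J -> H
Depth = number of edges = 3

Answer: 3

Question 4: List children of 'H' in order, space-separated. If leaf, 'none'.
Answer: none

Derivation:
Node H's children (from adjacency): (leaf)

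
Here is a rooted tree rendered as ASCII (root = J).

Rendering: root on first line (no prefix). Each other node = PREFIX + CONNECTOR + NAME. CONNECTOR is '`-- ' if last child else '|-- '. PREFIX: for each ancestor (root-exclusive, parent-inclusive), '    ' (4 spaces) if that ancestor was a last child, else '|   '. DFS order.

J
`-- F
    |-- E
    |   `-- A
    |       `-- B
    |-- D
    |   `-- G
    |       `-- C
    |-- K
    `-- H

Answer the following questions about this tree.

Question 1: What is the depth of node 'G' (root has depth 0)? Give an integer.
Answer: 3

Derivation:
Path from root to G: J -> F -> D -> G
Depth = number of edges = 3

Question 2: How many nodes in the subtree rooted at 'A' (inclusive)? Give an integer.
Answer: 2

Derivation:
Subtree rooted at A contains: A, B
Count = 2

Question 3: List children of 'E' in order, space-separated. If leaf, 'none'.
Node E's children (from adjacency): A

Answer: A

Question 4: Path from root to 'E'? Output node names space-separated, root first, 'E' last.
Walk down from root: J -> F -> E

Answer: J F E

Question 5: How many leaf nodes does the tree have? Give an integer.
Leaves (nodes with no children): B, C, H, K

Answer: 4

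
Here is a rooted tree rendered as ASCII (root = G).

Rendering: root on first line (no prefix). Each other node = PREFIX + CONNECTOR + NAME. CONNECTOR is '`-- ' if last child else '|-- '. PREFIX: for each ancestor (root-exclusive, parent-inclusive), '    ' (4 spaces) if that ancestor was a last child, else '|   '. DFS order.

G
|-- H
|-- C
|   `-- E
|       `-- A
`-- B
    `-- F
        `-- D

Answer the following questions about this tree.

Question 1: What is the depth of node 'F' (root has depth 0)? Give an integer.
Answer: 2

Derivation:
Path from root to F: G -> B -> F
Depth = number of edges = 2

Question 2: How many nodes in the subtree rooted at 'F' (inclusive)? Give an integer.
Subtree rooted at F contains: D, F
Count = 2

Answer: 2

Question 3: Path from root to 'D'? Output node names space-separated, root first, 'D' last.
Answer: G B F D

Derivation:
Walk down from root: G -> B -> F -> D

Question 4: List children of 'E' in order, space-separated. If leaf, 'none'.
Node E's children (from adjacency): A

Answer: A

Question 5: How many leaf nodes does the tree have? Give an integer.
Leaves (nodes with no children): A, D, H

Answer: 3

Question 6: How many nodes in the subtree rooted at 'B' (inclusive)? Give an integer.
Subtree rooted at B contains: B, D, F
Count = 3

Answer: 3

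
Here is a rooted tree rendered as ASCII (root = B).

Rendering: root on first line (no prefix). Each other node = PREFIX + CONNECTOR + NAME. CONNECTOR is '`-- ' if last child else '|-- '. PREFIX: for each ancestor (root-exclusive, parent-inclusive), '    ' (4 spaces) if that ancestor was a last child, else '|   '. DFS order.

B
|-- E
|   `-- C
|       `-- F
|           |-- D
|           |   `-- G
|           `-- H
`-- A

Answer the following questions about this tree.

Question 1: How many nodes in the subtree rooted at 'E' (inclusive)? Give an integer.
Subtree rooted at E contains: C, D, E, F, G, H
Count = 6

Answer: 6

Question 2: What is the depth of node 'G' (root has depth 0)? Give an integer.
Path from root to G: B -> E -> C -> F -> D -> G
Depth = number of edges = 5

Answer: 5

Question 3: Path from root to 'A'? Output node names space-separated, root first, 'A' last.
Answer: B A

Derivation:
Walk down from root: B -> A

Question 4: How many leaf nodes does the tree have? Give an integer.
Leaves (nodes with no children): A, G, H

Answer: 3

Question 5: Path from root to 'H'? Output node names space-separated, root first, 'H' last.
Walk down from root: B -> E -> C -> F -> H

Answer: B E C F H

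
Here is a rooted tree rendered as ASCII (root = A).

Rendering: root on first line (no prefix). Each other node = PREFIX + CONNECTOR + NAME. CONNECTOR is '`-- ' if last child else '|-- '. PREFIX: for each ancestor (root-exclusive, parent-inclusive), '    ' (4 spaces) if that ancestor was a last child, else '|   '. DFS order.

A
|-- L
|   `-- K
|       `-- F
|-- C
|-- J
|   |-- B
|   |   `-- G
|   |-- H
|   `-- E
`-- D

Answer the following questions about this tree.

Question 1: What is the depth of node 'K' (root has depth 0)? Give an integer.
Answer: 2

Derivation:
Path from root to K: A -> L -> K
Depth = number of edges = 2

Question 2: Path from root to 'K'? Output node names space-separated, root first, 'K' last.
Answer: A L K

Derivation:
Walk down from root: A -> L -> K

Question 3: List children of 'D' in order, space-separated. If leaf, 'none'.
Node D's children (from adjacency): (leaf)

Answer: none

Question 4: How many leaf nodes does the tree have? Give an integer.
Answer: 6

Derivation:
Leaves (nodes with no children): C, D, E, F, G, H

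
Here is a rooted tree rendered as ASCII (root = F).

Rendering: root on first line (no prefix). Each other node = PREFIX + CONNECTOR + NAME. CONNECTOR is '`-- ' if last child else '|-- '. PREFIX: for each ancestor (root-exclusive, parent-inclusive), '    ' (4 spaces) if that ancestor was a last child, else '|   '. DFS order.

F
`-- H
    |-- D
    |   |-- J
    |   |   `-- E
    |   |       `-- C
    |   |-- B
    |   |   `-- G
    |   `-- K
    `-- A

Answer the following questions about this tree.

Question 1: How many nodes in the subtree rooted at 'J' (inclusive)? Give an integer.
Subtree rooted at J contains: C, E, J
Count = 3

Answer: 3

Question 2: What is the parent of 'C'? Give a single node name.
Answer: E

Derivation:
Scan adjacency: C appears as child of E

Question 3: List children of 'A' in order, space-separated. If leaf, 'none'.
Answer: none

Derivation:
Node A's children (from adjacency): (leaf)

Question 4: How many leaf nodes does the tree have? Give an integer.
Leaves (nodes with no children): A, C, G, K

Answer: 4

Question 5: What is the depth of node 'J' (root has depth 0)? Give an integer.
Answer: 3

Derivation:
Path from root to J: F -> H -> D -> J
Depth = number of edges = 3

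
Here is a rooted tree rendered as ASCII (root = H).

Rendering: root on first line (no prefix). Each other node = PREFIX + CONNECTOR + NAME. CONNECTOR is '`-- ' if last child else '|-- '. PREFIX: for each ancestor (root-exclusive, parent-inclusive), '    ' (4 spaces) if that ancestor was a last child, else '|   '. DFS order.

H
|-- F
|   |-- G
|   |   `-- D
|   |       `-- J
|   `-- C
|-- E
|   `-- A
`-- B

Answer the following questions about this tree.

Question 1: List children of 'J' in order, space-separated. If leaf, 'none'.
Answer: none

Derivation:
Node J's children (from adjacency): (leaf)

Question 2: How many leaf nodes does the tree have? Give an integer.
Answer: 4

Derivation:
Leaves (nodes with no children): A, B, C, J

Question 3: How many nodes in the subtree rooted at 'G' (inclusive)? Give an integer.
Subtree rooted at G contains: D, G, J
Count = 3

Answer: 3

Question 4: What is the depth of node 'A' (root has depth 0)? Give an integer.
Path from root to A: H -> E -> A
Depth = number of edges = 2

Answer: 2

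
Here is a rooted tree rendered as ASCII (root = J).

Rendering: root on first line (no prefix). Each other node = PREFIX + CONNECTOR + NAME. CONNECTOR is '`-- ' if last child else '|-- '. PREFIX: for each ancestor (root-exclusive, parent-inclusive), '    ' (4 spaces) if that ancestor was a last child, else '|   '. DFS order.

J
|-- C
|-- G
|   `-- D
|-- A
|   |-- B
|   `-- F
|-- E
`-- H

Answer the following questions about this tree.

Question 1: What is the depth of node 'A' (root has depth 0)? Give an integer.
Path from root to A: J -> A
Depth = number of edges = 1

Answer: 1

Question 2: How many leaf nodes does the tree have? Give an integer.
Leaves (nodes with no children): B, C, D, E, F, H

Answer: 6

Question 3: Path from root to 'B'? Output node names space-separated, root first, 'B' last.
Walk down from root: J -> A -> B

Answer: J A B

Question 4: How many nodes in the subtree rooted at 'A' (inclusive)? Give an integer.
Answer: 3

Derivation:
Subtree rooted at A contains: A, B, F
Count = 3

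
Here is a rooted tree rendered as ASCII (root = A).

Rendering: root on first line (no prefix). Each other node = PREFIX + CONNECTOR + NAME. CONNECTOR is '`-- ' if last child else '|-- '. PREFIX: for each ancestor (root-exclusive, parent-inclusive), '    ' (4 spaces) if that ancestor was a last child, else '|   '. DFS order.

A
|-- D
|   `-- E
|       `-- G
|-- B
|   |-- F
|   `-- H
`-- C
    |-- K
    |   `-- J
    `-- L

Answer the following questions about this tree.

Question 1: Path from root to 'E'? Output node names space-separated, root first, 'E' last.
Walk down from root: A -> D -> E

Answer: A D E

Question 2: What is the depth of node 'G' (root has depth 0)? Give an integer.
Path from root to G: A -> D -> E -> G
Depth = number of edges = 3

Answer: 3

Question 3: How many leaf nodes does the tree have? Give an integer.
Answer: 5

Derivation:
Leaves (nodes with no children): F, G, H, J, L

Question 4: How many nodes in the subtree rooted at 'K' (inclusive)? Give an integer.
Answer: 2

Derivation:
Subtree rooted at K contains: J, K
Count = 2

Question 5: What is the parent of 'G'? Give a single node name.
Scan adjacency: G appears as child of E

Answer: E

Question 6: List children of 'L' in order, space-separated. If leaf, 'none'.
Node L's children (from adjacency): (leaf)

Answer: none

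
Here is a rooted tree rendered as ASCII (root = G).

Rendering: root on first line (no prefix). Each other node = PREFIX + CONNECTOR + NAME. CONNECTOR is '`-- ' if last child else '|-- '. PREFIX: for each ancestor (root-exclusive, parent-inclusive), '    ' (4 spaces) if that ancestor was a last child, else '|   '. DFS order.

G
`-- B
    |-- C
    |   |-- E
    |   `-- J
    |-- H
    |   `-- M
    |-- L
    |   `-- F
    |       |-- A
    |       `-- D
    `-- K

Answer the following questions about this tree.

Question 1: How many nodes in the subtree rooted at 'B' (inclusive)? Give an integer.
Answer: 11

Derivation:
Subtree rooted at B contains: A, B, C, D, E, F, H, J, K, L, M
Count = 11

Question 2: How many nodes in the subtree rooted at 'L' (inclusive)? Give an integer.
Answer: 4

Derivation:
Subtree rooted at L contains: A, D, F, L
Count = 4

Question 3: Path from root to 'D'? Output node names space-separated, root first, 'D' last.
Answer: G B L F D

Derivation:
Walk down from root: G -> B -> L -> F -> D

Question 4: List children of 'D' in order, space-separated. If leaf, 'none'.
Answer: none

Derivation:
Node D's children (from adjacency): (leaf)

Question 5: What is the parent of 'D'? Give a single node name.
Answer: F

Derivation:
Scan adjacency: D appears as child of F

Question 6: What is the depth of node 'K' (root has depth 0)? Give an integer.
Answer: 2

Derivation:
Path from root to K: G -> B -> K
Depth = number of edges = 2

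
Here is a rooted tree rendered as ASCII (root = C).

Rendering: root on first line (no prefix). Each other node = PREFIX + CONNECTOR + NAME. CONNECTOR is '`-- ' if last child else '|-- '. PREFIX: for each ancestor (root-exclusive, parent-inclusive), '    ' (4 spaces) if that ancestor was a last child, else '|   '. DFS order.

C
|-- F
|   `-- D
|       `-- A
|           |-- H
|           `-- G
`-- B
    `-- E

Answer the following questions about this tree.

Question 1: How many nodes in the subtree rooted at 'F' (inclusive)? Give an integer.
Subtree rooted at F contains: A, D, F, G, H
Count = 5

Answer: 5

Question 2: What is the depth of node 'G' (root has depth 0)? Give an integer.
Answer: 4

Derivation:
Path from root to G: C -> F -> D -> A -> G
Depth = number of edges = 4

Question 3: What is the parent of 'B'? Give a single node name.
Answer: C

Derivation:
Scan adjacency: B appears as child of C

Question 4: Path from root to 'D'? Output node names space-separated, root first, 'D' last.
Answer: C F D

Derivation:
Walk down from root: C -> F -> D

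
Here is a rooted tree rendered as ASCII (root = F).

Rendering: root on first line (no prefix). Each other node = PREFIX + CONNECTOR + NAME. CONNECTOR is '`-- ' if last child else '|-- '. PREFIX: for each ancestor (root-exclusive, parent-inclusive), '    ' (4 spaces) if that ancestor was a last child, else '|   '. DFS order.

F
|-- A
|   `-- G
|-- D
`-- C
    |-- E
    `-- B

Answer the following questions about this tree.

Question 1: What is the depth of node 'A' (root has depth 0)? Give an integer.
Path from root to A: F -> A
Depth = number of edges = 1

Answer: 1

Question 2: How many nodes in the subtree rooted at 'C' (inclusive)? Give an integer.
Answer: 3

Derivation:
Subtree rooted at C contains: B, C, E
Count = 3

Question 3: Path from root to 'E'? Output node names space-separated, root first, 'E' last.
Walk down from root: F -> C -> E

Answer: F C E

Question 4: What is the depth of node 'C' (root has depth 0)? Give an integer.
Answer: 1

Derivation:
Path from root to C: F -> C
Depth = number of edges = 1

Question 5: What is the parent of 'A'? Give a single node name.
Answer: F

Derivation:
Scan adjacency: A appears as child of F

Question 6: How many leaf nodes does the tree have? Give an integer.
Leaves (nodes with no children): B, D, E, G

Answer: 4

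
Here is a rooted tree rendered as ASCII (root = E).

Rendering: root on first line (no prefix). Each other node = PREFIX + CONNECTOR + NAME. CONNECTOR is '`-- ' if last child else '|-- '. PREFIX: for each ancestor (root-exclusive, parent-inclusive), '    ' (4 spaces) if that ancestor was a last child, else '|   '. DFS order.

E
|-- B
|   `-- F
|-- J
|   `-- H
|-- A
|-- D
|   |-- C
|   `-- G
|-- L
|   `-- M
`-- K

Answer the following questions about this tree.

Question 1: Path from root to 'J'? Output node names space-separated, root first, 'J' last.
Walk down from root: E -> J

Answer: E J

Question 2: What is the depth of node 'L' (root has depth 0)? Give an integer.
Path from root to L: E -> L
Depth = number of edges = 1

Answer: 1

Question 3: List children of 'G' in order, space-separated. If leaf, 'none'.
Node G's children (from adjacency): (leaf)

Answer: none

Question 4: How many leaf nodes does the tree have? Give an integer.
Leaves (nodes with no children): A, C, F, G, H, K, M

Answer: 7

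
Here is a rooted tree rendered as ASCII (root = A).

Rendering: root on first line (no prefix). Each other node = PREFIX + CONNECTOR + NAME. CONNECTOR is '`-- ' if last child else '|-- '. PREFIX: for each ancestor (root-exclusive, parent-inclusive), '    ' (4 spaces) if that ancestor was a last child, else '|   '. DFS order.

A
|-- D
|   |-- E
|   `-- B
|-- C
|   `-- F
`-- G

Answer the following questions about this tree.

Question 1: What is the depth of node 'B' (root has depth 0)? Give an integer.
Answer: 2

Derivation:
Path from root to B: A -> D -> B
Depth = number of edges = 2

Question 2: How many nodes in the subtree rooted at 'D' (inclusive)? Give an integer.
Subtree rooted at D contains: B, D, E
Count = 3

Answer: 3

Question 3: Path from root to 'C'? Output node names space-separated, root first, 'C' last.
Walk down from root: A -> C

Answer: A C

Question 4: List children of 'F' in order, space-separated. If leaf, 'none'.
Answer: none

Derivation:
Node F's children (from adjacency): (leaf)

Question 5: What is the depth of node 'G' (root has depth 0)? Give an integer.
Answer: 1

Derivation:
Path from root to G: A -> G
Depth = number of edges = 1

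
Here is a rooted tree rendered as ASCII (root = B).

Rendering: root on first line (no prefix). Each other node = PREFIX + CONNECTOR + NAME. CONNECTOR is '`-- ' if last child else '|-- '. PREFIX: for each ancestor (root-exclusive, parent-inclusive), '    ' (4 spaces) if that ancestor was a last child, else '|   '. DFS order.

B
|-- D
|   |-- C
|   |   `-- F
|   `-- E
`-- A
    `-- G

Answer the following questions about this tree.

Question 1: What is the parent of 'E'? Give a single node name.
Answer: D

Derivation:
Scan adjacency: E appears as child of D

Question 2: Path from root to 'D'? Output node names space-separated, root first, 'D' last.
Walk down from root: B -> D

Answer: B D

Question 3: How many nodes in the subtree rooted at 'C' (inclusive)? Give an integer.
Answer: 2

Derivation:
Subtree rooted at C contains: C, F
Count = 2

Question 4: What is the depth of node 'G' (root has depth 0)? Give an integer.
Answer: 2

Derivation:
Path from root to G: B -> A -> G
Depth = number of edges = 2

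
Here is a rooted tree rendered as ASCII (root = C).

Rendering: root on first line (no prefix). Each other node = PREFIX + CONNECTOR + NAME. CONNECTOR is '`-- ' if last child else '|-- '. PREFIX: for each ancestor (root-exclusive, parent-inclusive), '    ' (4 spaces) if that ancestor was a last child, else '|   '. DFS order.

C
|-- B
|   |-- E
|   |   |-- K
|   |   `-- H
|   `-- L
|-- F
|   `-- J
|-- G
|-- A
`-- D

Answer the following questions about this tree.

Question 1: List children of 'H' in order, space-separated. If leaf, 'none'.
Answer: none

Derivation:
Node H's children (from adjacency): (leaf)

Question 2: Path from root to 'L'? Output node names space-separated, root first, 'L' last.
Answer: C B L

Derivation:
Walk down from root: C -> B -> L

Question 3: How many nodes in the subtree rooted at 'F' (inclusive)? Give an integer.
Answer: 2

Derivation:
Subtree rooted at F contains: F, J
Count = 2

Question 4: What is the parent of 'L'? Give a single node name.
Scan adjacency: L appears as child of B

Answer: B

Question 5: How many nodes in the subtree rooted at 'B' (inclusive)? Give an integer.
Subtree rooted at B contains: B, E, H, K, L
Count = 5

Answer: 5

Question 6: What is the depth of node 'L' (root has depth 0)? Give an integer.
Answer: 2

Derivation:
Path from root to L: C -> B -> L
Depth = number of edges = 2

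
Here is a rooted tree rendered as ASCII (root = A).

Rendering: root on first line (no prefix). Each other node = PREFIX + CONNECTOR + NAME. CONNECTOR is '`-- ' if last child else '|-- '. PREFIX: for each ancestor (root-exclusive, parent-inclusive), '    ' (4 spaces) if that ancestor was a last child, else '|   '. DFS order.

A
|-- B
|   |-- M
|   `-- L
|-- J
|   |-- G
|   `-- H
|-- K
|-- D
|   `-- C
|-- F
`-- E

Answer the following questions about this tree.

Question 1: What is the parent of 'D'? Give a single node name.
Answer: A

Derivation:
Scan adjacency: D appears as child of A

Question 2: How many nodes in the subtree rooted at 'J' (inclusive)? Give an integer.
Answer: 3

Derivation:
Subtree rooted at J contains: G, H, J
Count = 3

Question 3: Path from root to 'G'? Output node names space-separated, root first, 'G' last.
Answer: A J G

Derivation:
Walk down from root: A -> J -> G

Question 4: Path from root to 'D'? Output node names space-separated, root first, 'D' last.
Walk down from root: A -> D

Answer: A D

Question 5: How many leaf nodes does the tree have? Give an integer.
Leaves (nodes with no children): C, E, F, G, H, K, L, M

Answer: 8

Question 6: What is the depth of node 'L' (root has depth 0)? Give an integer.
Path from root to L: A -> B -> L
Depth = number of edges = 2

Answer: 2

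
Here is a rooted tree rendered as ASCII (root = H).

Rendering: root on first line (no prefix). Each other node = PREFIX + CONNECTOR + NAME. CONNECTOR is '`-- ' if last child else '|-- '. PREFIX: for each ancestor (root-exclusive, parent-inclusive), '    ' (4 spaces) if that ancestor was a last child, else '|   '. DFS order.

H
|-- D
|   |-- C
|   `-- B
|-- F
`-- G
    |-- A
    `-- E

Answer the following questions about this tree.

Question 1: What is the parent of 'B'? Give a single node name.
Scan adjacency: B appears as child of D

Answer: D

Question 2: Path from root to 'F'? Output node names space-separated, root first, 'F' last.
Walk down from root: H -> F

Answer: H F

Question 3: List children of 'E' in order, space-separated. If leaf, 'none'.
Node E's children (from adjacency): (leaf)

Answer: none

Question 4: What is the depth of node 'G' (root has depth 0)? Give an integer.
Path from root to G: H -> G
Depth = number of edges = 1

Answer: 1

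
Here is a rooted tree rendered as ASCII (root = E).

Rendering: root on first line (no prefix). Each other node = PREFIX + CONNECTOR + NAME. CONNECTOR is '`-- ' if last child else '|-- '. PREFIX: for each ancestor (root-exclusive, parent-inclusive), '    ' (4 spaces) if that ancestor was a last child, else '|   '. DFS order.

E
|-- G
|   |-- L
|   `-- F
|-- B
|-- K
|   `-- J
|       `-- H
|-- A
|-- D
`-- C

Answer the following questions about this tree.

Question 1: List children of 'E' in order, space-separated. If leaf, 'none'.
Answer: G B K A D C

Derivation:
Node E's children (from adjacency): G, B, K, A, D, C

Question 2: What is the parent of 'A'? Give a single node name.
Answer: E

Derivation:
Scan adjacency: A appears as child of E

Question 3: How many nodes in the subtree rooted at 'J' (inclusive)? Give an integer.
Subtree rooted at J contains: H, J
Count = 2

Answer: 2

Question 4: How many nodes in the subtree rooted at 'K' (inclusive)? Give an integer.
Subtree rooted at K contains: H, J, K
Count = 3

Answer: 3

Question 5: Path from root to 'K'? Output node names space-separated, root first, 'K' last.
Answer: E K

Derivation:
Walk down from root: E -> K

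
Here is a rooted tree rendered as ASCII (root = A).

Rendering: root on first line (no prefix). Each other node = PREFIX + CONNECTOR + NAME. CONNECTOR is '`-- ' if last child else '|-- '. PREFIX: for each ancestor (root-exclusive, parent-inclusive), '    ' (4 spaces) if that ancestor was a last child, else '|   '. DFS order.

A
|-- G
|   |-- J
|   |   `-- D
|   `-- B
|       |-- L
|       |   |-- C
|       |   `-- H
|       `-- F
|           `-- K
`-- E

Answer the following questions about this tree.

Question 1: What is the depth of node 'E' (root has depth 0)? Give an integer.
Path from root to E: A -> E
Depth = number of edges = 1

Answer: 1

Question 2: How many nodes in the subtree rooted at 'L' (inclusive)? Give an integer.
Subtree rooted at L contains: C, H, L
Count = 3

Answer: 3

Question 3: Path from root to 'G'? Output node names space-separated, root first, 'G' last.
Answer: A G

Derivation:
Walk down from root: A -> G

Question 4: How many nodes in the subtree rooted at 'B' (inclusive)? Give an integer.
Subtree rooted at B contains: B, C, F, H, K, L
Count = 6

Answer: 6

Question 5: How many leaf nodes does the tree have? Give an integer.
Leaves (nodes with no children): C, D, E, H, K

Answer: 5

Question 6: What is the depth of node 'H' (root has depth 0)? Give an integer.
Answer: 4

Derivation:
Path from root to H: A -> G -> B -> L -> H
Depth = number of edges = 4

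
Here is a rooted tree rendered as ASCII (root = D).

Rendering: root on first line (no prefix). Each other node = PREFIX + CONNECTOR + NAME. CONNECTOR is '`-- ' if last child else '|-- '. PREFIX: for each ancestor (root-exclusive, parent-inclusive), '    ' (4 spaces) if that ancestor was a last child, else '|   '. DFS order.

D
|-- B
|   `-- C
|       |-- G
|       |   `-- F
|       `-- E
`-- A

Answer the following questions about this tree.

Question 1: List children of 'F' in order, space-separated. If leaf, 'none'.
Node F's children (from adjacency): (leaf)

Answer: none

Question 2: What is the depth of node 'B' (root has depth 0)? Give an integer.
Path from root to B: D -> B
Depth = number of edges = 1

Answer: 1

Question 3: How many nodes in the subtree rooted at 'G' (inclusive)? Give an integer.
Answer: 2

Derivation:
Subtree rooted at G contains: F, G
Count = 2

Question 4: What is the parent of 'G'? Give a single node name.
Scan adjacency: G appears as child of C

Answer: C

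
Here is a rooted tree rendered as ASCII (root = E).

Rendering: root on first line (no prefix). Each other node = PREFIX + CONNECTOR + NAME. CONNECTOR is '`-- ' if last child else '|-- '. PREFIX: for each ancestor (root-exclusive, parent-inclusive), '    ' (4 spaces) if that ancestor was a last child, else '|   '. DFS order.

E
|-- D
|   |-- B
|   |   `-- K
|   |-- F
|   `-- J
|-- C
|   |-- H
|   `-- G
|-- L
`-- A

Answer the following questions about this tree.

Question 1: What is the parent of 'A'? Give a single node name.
Scan adjacency: A appears as child of E

Answer: E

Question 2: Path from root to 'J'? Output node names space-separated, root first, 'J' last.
Walk down from root: E -> D -> J

Answer: E D J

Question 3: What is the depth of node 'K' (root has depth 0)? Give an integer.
Answer: 3

Derivation:
Path from root to K: E -> D -> B -> K
Depth = number of edges = 3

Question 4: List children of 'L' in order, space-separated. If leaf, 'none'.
Answer: none

Derivation:
Node L's children (from adjacency): (leaf)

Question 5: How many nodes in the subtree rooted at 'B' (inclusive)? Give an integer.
Answer: 2

Derivation:
Subtree rooted at B contains: B, K
Count = 2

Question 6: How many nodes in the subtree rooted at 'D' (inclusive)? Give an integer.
Answer: 5

Derivation:
Subtree rooted at D contains: B, D, F, J, K
Count = 5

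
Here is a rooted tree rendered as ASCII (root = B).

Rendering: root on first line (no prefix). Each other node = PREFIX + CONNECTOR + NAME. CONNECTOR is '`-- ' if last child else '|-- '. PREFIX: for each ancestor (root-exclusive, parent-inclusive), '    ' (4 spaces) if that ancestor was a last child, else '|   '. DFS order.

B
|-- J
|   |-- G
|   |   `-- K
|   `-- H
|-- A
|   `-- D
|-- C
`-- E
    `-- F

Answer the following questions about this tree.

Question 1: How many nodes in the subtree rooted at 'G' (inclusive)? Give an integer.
Answer: 2

Derivation:
Subtree rooted at G contains: G, K
Count = 2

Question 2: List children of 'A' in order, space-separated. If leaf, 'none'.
Node A's children (from adjacency): D

Answer: D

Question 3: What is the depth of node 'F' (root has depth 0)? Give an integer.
Answer: 2

Derivation:
Path from root to F: B -> E -> F
Depth = number of edges = 2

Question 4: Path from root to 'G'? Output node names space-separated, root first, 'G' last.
Answer: B J G

Derivation:
Walk down from root: B -> J -> G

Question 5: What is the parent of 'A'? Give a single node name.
Scan adjacency: A appears as child of B

Answer: B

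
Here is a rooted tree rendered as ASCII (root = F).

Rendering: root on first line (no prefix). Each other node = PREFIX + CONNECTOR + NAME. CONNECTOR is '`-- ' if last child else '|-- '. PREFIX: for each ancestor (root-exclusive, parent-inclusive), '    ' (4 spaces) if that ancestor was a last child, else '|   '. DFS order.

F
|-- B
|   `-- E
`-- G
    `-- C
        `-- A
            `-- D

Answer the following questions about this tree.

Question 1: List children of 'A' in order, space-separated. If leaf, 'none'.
Node A's children (from adjacency): D

Answer: D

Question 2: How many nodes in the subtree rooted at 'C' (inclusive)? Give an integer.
Answer: 3

Derivation:
Subtree rooted at C contains: A, C, D
Count = 3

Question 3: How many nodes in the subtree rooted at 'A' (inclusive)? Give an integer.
Subtree rooted at A contains: A, D
Count = 2

Answer: 2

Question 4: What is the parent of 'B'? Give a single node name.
Scan adjacency: B appears as child of F

Answer: F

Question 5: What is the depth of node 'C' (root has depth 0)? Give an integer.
Answer: 2

Derivation:
Path from root to C: F -> G -> C
Depth = number of edges = 2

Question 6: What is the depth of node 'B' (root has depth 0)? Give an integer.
Path from root to B: F -> B
Depth = number of edges = 1

Answer: 1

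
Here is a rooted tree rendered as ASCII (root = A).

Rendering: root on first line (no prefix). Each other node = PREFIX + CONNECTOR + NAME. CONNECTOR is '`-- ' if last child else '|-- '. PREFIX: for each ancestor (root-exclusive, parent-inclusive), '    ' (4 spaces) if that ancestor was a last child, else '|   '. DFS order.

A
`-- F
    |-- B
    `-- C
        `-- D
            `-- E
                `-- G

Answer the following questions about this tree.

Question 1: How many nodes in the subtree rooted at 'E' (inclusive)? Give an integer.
Answer: 2

Derivation:
Subtree rooted at E contains: E, G
Count = 2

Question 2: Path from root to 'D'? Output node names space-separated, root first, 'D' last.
Answer: A F C D

Derivation:
Walk down from root: A -> F -> C -> D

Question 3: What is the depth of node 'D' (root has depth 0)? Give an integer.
Path from root to D: A -> F -> C -> D
Depth = number of edges = 3

Answer: 3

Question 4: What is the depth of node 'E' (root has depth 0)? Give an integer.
Answer: 4

Derivation:
Path from root to E: A -> F -> C -> D -> E
Depth = number of edges = 4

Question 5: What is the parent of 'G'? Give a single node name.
Scan adjacency: G appears as child of E

Answer: E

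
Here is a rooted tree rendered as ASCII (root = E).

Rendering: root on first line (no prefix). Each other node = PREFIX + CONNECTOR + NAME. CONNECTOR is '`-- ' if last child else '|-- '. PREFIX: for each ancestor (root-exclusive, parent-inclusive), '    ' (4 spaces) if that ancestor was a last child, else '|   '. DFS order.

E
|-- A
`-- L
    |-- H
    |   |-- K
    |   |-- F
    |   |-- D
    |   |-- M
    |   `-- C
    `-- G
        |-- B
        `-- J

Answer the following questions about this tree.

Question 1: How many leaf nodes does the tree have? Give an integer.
Leaves (nodes with no children): A, B, C, D, F, J, K, M

Answer: 8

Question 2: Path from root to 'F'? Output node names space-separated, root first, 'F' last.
Answer: E L H F

Derivation:
Walk down from root: E -> L -> H -> F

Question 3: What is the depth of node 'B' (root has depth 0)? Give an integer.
Path from root to B: E -> L -> G -> B
Depth = number of edges = 3

Answer: 3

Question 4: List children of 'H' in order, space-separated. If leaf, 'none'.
Node H's children (from adjacency): K, F, D, M, C

Answer: K F D M C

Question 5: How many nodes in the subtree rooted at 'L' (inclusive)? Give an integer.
Subtree rooted at L contains: B, C, D, F, G, H, J, K, L, M
Count = 10

Answer: 10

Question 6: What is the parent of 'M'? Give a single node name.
Answer: H

Derivation:
Scan adjacency: M appears as child of H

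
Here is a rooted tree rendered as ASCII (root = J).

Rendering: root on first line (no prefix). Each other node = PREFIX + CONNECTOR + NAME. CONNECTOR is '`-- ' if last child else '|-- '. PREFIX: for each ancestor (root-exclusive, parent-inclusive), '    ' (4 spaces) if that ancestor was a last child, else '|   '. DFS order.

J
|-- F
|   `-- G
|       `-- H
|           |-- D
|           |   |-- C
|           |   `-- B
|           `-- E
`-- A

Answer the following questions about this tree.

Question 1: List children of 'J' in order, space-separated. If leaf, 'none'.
Node J's children (from adjacency): F, A

Answer: F A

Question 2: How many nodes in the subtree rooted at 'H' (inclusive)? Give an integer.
Answer: 5

Derivation:
Subtree rooted at H contains: B, C, D, E, H
Count = 5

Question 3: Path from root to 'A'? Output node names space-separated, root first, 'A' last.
Answer: J A

Derivation:
Walk down from root: J -> A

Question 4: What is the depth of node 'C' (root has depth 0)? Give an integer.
Path from root to C: J -> F -> G -> H -> D -> C
Depth = number of edges = 5

Answer: 5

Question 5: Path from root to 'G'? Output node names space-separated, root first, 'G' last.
Answer: J F G

Derivation:
Walk down from root: J -> F -> G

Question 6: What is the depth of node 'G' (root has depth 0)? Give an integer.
Path from root to G: J -> F -> G
Depth = number of edges = 2

Answer: 2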